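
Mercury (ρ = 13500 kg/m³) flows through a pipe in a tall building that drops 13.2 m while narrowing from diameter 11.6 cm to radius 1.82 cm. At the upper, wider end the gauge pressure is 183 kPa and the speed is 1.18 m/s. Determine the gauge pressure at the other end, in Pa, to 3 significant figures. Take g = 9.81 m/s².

P₂ ≈ 971000 Pa

Mass conservation (A₁v₁ = A₂v₂) gives v₂ = 1.18 × 106/10.4 = 12.0 m/s.
Bernoulli: P₁ + ½ρv₁² + ρg h₁ = P₂ + ½ρv₂² + ρg h₂, so P₂ = P₁ + ½ρ(v₁² − v₂²) − ρg(h₂ − h₁).
P₂ = 183000 + ½·13500·(1.18² − 12.0²) − 13500·9.81·(−13.2) = 183000 + (-960000) − (-1750000) = 971000 Pa.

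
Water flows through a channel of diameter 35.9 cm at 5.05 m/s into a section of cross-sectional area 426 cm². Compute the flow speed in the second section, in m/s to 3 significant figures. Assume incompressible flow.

v₂ ≈ 12.0 m/s

Mass conservation (A₁v₁ = A₂v₂) gives v₂ = 5.05 × 1010/426 = 12.0 m/s.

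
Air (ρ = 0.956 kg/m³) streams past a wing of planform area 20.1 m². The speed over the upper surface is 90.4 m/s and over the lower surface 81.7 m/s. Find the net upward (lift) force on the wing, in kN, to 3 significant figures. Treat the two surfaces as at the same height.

From P + ½ρv² = const at equal height, P_low − P_up = ½ρ(v_up² − v_low²).
ΔP = ½·0.956·(90.4² − 81.7²) = 716 Pa.
Lift = ΔP · A = 716 × 20.1 = 14400 N.

F ≈ 14.4 kN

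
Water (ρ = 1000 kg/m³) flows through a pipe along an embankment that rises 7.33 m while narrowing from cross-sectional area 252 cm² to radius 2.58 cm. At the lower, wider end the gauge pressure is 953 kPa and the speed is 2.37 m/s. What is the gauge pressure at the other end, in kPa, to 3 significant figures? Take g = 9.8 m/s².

By continuity, v₂ = v₁·A₁/A₂ = 2.37·(252/20.9) = 28.6 m/s.
Applying Bernoulli between the two ends and solving for P₂: P₂ = P₁ + ½ρ(v₁² − v₂²) − ρgΔh.
P₂ = 953000 + ½·1000·(2.37² − 28.6²) − 1000·9.8·(+7.33) = 953000 + (-405000) − (71800) = 476000 Pa.

P₂ ≈ 476 kPa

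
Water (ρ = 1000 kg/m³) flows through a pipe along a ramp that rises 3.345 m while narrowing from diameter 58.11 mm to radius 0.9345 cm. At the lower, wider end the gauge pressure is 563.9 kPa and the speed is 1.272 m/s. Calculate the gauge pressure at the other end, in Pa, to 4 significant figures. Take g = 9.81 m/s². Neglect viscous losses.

P₂ ≈ 456300 Pa

Continuity gives A₁v₁ = A₂v₂, so v₂ = (26.52 cm²)/(2.744 cm²) × 1.272 m/s = 12.30 m/s.
Applying Bernoulli between the two ends and solving for P₂: P₂ = P₁ + ½ρ(v₁² − v₂²) − ρgΔh.
P₂ = 563900 + ½·1000·(1.272² − 12.30²) − 1000·9.81·(+3.345) = 563900 + (-74790) − (32810) = 456300 Pa.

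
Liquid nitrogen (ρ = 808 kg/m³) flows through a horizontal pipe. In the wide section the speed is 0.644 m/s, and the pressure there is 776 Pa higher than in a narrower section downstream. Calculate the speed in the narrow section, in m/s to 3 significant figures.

v₂ ≈ 1.53 m/s

With h₁ = h₂, rearranging Bernoulli gives v₂ = √(v₁² + 2ΔP/ρ).
v₂ = √(0.644² + 2·776/808) = √(0.415 + 1.92) = 1.53 m/s.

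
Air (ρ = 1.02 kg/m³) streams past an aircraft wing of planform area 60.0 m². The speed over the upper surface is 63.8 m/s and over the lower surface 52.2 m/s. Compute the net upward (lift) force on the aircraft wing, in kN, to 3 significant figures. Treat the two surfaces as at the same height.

The faster flow above has the lower pressure; Bernoulli (same height) gives ΔP = ½ρ(v_up² − v_low²).
ΔP = ½·1.02·(63.8² − 52.2²) = 686 Pa.
Lift = ΔP · A = 686 × 60.0 = 41200 N.

F ≈ 41.2 kN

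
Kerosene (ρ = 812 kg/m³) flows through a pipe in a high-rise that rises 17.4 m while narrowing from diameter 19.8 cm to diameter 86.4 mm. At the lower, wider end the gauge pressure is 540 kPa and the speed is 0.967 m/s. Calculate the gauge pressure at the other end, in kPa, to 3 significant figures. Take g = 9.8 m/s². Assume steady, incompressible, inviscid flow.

391 kPa

Continuity gives A₁v₁ = A₂v₂, so v₂ = (308 cm²)/(58.6 cm²) × 0.967 m/s = 5.08 m/s.
Applying Bernoulli between the two ends and solving for P₂: P₂ = P₁ + ½ρ(v₁² − v₂²) − ρgΔh.
P₂ = 540000 + ½·812·(0.967² − 5.08²) − 812·9.8·(+17.4) = 540000 + (-10100) − (138000) = 391000 Pa.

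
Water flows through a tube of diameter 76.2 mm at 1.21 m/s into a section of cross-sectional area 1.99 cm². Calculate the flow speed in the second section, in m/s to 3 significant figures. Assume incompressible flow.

Continuity gives A₁v₁ = A₂v₂, so v₂ = (45.6 cm²)/(1.99 cm²) × 1.21 m/s = 27.7 m/s.

v₂ ≈ 27.7 m/s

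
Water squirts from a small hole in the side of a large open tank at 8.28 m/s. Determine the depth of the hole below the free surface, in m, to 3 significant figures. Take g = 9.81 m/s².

3.49 m

Inverting v = √(2gh) gives h = v² / 2g.
h = 8.28²/(2·9.81) = 68.6/19.62 = 3.49 m.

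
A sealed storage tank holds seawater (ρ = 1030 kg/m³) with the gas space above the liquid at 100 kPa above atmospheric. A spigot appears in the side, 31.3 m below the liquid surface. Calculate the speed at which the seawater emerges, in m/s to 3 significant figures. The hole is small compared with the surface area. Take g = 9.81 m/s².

Take point 1 at the surface (v₁ ≈ 0) and point 2 at the hole (at atmospheric pressure). Bernoulli: P₁ + ρg h = P_atm + ½ρv₂².
With P₁ − P_atm = 100000 Pa, v₂ = √(2gh + 2ΔP/ρ) = √(2·9.81·31.3 + 2·100000/1030) = 28.4 m/s.

v = 28.4 m/s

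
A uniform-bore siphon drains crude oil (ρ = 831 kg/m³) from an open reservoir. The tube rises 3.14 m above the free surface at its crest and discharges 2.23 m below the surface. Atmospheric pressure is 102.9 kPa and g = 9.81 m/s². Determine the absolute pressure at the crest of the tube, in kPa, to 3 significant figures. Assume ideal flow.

From the surface to the outlet (both open to atmosphere, surface at rest): v = √(2g·h_out) = √(2·9.81·2.23) = 6.61 m/s.
With constant cross-section the crest speed equals v; applying Bernoulli from the surface up to the crest, P_top = P_atm − ½ρv² − ρg·h_top.
P_top = 102900 − ½·831·6.61² − 831·9.81·3.14 = 59100 Pa.

P_top ≈ 59.1 kPa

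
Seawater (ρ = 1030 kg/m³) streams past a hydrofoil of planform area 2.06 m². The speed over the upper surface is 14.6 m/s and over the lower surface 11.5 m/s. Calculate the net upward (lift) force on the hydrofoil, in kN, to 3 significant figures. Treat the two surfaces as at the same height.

85.8 kN

From P + ½ρv² = const at equal height, P_low − P_up = ½ρ(v_up² − v_low²).
ΔP = ½·1030·(14.6² − 11.5²) = 41700 Pa.
Lift = ΔP · A = 41700 × 2.06 = 85800 N.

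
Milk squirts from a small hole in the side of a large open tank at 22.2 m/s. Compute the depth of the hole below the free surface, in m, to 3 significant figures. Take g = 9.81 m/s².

h ≈ 25.1 m

Inverting v = √(2gh) gives h = v² / 2g.
h = 22.2²/(2·9.81) = 493/19.62 = 25.1 m.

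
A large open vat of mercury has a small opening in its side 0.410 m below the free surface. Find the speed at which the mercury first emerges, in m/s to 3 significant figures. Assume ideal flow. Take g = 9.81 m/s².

v ≈ 2.84 m/s

With the surface at rest and both surface and jet at atmospheric pressure, Bernoulli gives ρg h = ½ρv², so v = √(2gh) = √(2·9.81·0.410) = 2.84 m/s.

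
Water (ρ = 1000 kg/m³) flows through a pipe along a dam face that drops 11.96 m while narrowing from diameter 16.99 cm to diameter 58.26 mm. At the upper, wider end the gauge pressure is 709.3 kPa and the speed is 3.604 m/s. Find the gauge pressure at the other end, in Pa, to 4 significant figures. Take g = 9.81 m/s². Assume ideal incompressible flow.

Continuity gives A₁v₁ = A₂v₂, so v₂ = (226.7 cm²)/(26.66 cm²) × 3.604 m/s = 30.65 m/s.
Applying Bernoulli between the two ends and solving for P₂: P₂ = P₁ + ½ρ(v₁² − v₂²) − ρgΔh.
P₂ = 709300 + ½·1000·(3.604² − 30.65²) − 1000·9.81·(−11.96) = 709300 + (-463200) − (-117300) = 363400 Pa.

P₂ ≈ 363400 Pa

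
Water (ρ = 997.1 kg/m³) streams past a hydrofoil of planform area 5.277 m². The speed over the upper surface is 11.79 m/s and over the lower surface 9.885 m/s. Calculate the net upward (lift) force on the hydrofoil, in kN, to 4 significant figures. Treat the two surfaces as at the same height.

F ≈ 108.6 kN

The faster flow above has the lower pressure; Bernoulli (same height) gives ΔP = ½ρ(v_up² − v_low²).
ΔP = ½·997.1·(11.79² − 9.885²) = 20590 Pa.
Lift = ΔP · A = 20590 × 5.277 = 108600 N.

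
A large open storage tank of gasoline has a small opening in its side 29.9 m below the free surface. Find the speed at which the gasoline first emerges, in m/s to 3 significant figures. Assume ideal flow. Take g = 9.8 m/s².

Torricelli's result v = √(2gh) gives v = √(2·9.8·29.9) = 24.2 m/s.

v ≈ 24.2 m/s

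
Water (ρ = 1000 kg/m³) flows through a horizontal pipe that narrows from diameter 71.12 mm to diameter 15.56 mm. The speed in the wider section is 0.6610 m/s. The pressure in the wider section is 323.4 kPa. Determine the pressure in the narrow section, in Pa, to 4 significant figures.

P₂ ≈ 228300 Pa

Continuity gives A₁v₁ = A₂v₂, so v₂ = (39.73 cm²)/(1.902 cm²) × 0.6610 m/s = 13.81 m/s.
The pipe is horizontal, so Bernoulli reduces to P₁ + ½ρv₁² = P₂ + ½ρv₂².
P₂ = P₁ − ½ρ(v₂² − v₁²) = 323400 − ½·1000·(13.81² − 0.6610²) = 323400 − 95130 = 228300 Pa.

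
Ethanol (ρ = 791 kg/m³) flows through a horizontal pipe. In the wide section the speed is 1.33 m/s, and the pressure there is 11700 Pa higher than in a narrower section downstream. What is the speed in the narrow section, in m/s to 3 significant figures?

Along the level pipe P + ½ρv² is conserved, hence v₂² = v₁² + 2(P₁ − P₂)/ρ.
v₂ = √(1.33² + 2·11700/791) = √(1.77 + 29.6) = 5.60 m/s.

5.60 m/s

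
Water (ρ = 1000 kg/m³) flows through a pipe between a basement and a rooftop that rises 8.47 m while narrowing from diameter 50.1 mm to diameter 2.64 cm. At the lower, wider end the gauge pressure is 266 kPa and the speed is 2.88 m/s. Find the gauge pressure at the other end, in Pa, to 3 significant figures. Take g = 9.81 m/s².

P₂ ≈ 133000 Pa

By continuity, v₂ = v₁·A₁/A₂ = 2.88·(19.7/5.47) = 10.4 m/s.
Energy conservation along the streamline gives P₂ = P₁ − ½ρ(v₂² − v₁²) − ρg(h₂ − h₁).
P₂ = 266000 + ½·1000·(2.88² − 10.4²) − 1000·9.81·(+8.47) = 266000 + (-49600) − (83100) = 133000 Pa.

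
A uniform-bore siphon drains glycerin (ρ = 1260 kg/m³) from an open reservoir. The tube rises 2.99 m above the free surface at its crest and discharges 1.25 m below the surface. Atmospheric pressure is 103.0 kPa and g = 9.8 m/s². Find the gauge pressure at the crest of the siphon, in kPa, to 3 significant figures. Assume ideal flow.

From the surface to the outlet (both open to atmosphere, surface at rest): v = √(2g·h_out) = √(2·9.8·1.25) = 4.95 m/s.
Continuity keeps v the same throughout the tube; from surface to crest, P_atm + 0 = P_top + ½ρv² + ρg·h_top.
P_top = 103000 − ½·1260·4.95² − 1260·9.8·2.99 = 50600 Pa. So P_gauge = P_top − P_atm = -52400 Pa.

P_gauge ≈ -52.4 kPa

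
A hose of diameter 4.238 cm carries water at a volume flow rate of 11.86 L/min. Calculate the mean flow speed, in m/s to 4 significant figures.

Q = 11.86 L/min = 0.0001977 m³/s.
v = Q/A = 0.0001977 / 0.001411 = 0.1401 m/s.

v = 0.1401 m/s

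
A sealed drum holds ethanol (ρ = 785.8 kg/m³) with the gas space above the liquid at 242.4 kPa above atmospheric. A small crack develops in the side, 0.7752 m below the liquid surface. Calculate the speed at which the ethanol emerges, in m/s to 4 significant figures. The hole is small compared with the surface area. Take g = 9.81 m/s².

v ≈ 25.14 m/s

Take point 1 at the surface (v₁ ≈ 0) and point 2 at the hole (at atmospheric pressure). Bernoulli: P₁ + ρg h = P_atm + ½ρv₂².
With P₁ − P_atm = 242400 Pa, v₂ = √(2gh + 2ΔP/ρ) = √(2·9.81·0.7752 + 2·242400/785.8) = 25.14 m/s.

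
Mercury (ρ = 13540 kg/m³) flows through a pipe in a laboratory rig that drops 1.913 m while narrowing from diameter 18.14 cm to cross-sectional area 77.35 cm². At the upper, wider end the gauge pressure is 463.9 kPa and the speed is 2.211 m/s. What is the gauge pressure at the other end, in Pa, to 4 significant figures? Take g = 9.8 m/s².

P₂ = 381400 Pa

Mass conservation (A₁v₁ = A₂v₂) gives v₂ = 2.211 × 258.4/77.35 = 7.387 m/s.
Applying Bernoulli between the two ends and solving for P₂: P₂ = P₁ + ½ρ(v₁² − v₂²) − ρgΔh.
P₂ = 463900 + ½·13540·(2.211² − 7.387²) − 13540·9.8·(−1.913) = 463900 + (-336400) − (-253800) = 381400 Pa.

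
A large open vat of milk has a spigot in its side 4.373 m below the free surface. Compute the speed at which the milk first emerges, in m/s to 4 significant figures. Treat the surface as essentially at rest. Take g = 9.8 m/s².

v ≈ 9.258 m/s

With the surface at rest and both surface and jet at atmospheric pressure, Bernoulli gives ρg h = ½ρv², so v = √(2gh) = √(2·9.8·4.373) = 9.258 m/s.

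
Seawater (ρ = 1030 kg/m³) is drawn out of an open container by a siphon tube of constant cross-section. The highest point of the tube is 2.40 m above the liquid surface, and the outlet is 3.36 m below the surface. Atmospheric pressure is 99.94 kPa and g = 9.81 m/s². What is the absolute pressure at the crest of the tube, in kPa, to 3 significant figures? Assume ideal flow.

41.7 kPa

Bernoulli surface→outlet gives ½v² = g·h_out, so v = √(2·9.81·3.36) = 8.12 m/s.
Continuity keeps v the same throughout the tube; from surface to crest, P_atm + 0 = P_top + ½ρv² + ρg·h_top.
P_top = 99940 − ½·1030·8.12² − 1030·9.81·2.40 = 41700 Pa.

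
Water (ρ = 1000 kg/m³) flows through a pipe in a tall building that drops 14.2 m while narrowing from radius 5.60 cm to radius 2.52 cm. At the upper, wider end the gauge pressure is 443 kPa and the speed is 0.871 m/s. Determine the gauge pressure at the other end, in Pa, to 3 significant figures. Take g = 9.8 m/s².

The volume flow rate is constant, so v₂ = (A₁/A₂)v₁ = (98.5/20.0)·0.871 = 4.30 m/s.
Energy conservation along the streamline gives P₂ = P₁ − ½ρ(v₂² − v₁²) − ρg(h₂ − h₁).
P₂ = 443000 + ½·1000·(0.871² − 4.30²) − 1000·9.8·(−14.2) = 443000 + (-8870) − (-139000) = 573000 Pa.

P₂ ≈ 573000 Pa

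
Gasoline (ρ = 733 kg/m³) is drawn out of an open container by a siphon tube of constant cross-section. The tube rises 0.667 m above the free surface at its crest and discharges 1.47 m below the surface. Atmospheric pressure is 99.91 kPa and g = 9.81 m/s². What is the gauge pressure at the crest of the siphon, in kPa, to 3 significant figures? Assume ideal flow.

P_gauge ≈ -15.4 kPa

Bernoulli surface→outlet gives ½v² = g·h_out, so v = √(2·9.81·1.47) = 5.37 m/s.
With constant cross-section the crest speed equals v; applying Bernoulli from the surface up to the crest, P_top = P_atm − ½ρv² − ρg·h_top.
P_top = 99910 − ½·733·5.37² − 733·9.81·0.667 = 84500 Pa. So P_gauge = P_top − P_atm = -15400 Pa.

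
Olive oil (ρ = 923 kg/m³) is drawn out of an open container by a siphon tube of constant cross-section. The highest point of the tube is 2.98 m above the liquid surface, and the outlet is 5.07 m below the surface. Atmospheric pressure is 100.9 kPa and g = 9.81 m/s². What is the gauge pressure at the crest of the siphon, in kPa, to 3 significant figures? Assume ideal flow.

P_gauge ≈ -72.9 kPa

From the surface to the outlet (both open to atmosphere, surface at rest): v = √(2g·h_out) = √(2·9.81·5.07) = 9.97 m/s.
With constant cross-section the crest speed equals v; applying Bernoulli from the surface up to the crest, P_top = P_atm − ½ρv² − ρg·h_top.
P_top = 100900 − ½·923·9.97² − 923·9.81·2.98 = 28000 Pa. So P_gauge = P_top − P_atm = -72900 Pa.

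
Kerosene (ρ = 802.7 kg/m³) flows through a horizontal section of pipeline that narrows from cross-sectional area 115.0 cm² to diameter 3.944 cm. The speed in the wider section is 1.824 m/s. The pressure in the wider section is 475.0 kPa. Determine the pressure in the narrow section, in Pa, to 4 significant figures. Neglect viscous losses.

Continuity gives A₁v₁ = A₂v₂, so v₂ = (115.0 cm²)/(12.22 cm²) × 1.824 m/s = 17.17 m/s.
Along the horizontal streamline, P + ½ρv² is constant.
P₂ = P₁ − ½ρ(v₂² − v₁²) = 475000 − ½·802.7·(17.17² − 1.824²) = 475000 − 117000 = 358000 Pa.

P₂ = 358000 Pa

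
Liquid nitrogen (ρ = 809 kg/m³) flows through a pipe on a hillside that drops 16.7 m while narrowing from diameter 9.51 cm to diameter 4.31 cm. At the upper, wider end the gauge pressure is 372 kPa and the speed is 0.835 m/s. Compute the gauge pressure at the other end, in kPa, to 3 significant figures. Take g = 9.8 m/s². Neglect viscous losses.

P₂ = 498 kPa

The volume flow rate is constant, so v₂ = (A₁/A₂)v₁ = (71.0/14.6)·0.835 = 4.07 m/s.
Bernoulli: P₁ + ½ρv₁² + ρg h₁ = P₂ + ½ρv₂² + ρg h₂, so P₂ = P₁ + ½ρ(v₁² − v₂²) − ρg(h₂ − h₁).
P₂ = 372000 + ½·809·(0.835² − 4.07²) − 809·9.8·(−16.7) = 372000 + (-6400) − (-132000) = 498000 Pa.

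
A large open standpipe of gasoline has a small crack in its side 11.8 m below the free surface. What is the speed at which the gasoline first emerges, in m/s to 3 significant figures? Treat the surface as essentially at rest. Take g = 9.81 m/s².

v ≈ 15.2 m/s

The surface is effectively still and both ends are open, so ½v² = gh and v = √(2·9.81·11.8) = 15.2 m/s.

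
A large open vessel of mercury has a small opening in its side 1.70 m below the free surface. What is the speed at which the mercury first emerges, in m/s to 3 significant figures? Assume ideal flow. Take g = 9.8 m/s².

With the surface at rest and both surface and jet at atmospheric pressure, Bernoulli gives ρg h = ½ρv², so v = √(2gh) = √(2·9.8·1.70) = 5.77 m/s.

v = 5.77 m/s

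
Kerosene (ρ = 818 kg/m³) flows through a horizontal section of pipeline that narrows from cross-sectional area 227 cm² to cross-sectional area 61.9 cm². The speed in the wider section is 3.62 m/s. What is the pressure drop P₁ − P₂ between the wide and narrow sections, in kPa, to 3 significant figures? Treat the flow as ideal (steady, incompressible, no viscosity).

ΔP ≈ 66.7 kPa

Continuity gives A₁v₁ = A₂v₂, so v₂ = (227 cm²)/(61.9 cm²) × 3.62 m/s = 13.3 m/s.
The pipe is horizontal, so Bernoulli reduces to P₁ + ½ρv₁² = P₂ + ½ρv₂².
P₁ − P₂ = ½·818·(13.3² − 3.62²) = ½·818·163 = 66700 Pa.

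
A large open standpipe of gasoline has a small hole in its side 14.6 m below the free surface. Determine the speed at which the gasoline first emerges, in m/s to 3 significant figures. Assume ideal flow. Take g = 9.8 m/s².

v ≈ 16.9 m/s

Torricelli's result v = √(2gh) gives v = √(2·9.8·14.6) = 16.9 m/s.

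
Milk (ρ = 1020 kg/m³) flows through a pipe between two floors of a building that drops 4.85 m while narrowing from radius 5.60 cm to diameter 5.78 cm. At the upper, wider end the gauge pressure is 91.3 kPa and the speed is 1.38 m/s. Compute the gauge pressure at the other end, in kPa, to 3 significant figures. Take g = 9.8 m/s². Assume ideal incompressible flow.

The volume flow rate is constant, so v₂ = (A₁/A₂)v₁ = (98.5/26.2)·1.38 = 5.18 m/s.
Energy conservation along the streamline gives P₂ = P₁ − ½ρ(v₂² − v₁²) − ρg(h₂ − h₁).
P₂ = 91300 + ½·1020·(1.38² − 5.18²) − 1020·9.8·(−4.85) = 91300 + (-12700) − (-48500) = 127000 Pa.

P₂ ≈ 127 kPa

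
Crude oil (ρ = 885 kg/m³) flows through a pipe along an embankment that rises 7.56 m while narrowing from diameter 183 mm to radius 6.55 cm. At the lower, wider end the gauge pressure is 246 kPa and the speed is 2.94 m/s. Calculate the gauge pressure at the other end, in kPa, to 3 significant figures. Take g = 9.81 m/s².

P₂ ≈ 170 kPa

By continuity, v₂ = v₁·A₁/A₂ = 2.94·(263/135) = 5.74 m/s.
Applying Bernoulli between the two ends and solving for P₂: P₂ = P₁ + ½ρ(v₁² − v₂²) − ρgΔh.
P₂ = 246000 + ½·885·(2.94² − 5.74²) − 885·9.81·(+7.56) = 246000 + (-10700) − (65600) = 170000 Pa.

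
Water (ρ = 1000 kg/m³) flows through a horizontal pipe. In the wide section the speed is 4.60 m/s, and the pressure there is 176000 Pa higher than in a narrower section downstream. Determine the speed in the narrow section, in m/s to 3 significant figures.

With h₁ = h₂, rearranging Bernoulli gives v₂ = √(v₁² + 2ΔP/ρ).
v₂ = √(4.60² + 2·176000/1000) = √(21.2 + 352) = 19.3 m/s.

v₂ ≈ 19.3 m/s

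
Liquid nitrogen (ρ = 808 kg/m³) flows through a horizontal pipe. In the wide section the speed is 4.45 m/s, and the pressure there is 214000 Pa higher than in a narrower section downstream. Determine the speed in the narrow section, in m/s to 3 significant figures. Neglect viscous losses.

v₂ ≈ 23.4 m/s

Along the level pipe P + ½ρv² is conserved, hence v₂² = v₁² + 2(P₁ − P₂)/ρ.
v₂ = √(4.45² + 2·214000/808) = √(19.8 + 530) = 23.4 m/s.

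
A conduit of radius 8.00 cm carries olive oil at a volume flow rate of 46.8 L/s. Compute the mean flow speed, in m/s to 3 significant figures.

Q = 46.8 L/s = 0.0468 m³/s.
v = Q/A = 0.0468 / 0.0201 = 2.33 m/s.

v ≈ 2.33 m/s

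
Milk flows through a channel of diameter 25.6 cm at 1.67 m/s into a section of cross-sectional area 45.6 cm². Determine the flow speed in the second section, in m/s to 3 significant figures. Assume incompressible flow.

v₂ ≈ 18.9 m/s

The volume flow rate is constant, so v₂ = (A₁/A₂)v₁ = (515/45.6)·1.67 = 18.9 m/s.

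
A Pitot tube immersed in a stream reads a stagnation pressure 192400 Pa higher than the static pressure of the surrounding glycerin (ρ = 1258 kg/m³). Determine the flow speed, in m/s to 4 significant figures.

The dynamic pressure equals the rise in static pressure at the stagnation point: ΔP = ½ρv².
v = √(2ΔP/ρ) = √(2·192400/1258) = 17.49 m/s.

v ≈ 17.49 m/s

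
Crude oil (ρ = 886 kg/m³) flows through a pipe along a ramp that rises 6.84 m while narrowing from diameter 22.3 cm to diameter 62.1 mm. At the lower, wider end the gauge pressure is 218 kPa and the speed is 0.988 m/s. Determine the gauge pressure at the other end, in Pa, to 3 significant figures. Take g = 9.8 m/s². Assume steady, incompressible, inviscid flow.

By continuity, v₂ = v₁·A₁/A₂ = 0.988·(391/30.3) = 12.7 m/s.
Energy conservation along the streamline gives P₂ = P₁ − ½ρ(v₂² − v₁²) − ρg(h₂ − h₁).
P₂ = 218000 + ½·886·(0.988² − 12.7²) − 886·9.8·(+6.84) = 218000 + (-71500) − (59400) = 87100 Pa.

87100 Pa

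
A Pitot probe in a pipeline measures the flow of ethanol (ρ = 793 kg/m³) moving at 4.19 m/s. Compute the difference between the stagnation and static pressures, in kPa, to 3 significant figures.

The dynamic pressure equals the rise in static pressure at the stagnation point: ΔP = ½ρv².
ΔP = ½·793·4.19² = 6960 Pa.

ΔP ≈ 6.96 kPa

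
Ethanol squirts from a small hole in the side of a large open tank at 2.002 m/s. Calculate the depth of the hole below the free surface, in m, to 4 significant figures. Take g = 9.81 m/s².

0.2043 m

Torricelli: v = √(2gh), so h = v²/(2g).
h = 2.002²/(2·9.81) = 4.008/19.62 = 0.2043 m.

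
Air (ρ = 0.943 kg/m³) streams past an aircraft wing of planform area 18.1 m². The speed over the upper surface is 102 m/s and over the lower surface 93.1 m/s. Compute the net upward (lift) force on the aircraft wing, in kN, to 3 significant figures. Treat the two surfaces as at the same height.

From P + ½ρv² = const at equal height, P_low − P_up = ½ρ(v_up² − v_low²).
ΔP = ½·0.943·(102² − 93.1²) = 819 Pa.
Lift = ΔP · A = 819 × 18.1 = 14800 N.

F ≈ 14.8 kN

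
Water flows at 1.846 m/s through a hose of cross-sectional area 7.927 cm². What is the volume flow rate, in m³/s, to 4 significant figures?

Q = 0.001463 m³/s

Q = A·v = 0.0007927 m² × 1.846 m/s = 0.001463 m³/s.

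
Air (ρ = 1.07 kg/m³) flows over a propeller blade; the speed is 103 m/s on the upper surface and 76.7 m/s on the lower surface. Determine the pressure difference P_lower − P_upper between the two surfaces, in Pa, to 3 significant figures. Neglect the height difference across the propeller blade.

The pressure is lower where the speed is higher: ΔP = ½ρ(v_up² − v_low²).
ΔP = ½·1.07·(103² − 76.7²) = 2530 Pa.

2530 Pa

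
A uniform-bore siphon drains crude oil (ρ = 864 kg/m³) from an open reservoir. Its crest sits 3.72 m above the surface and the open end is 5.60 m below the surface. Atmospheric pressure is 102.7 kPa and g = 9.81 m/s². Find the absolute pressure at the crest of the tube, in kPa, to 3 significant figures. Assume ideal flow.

23.7 kPa

From the surface to the outlet (both open to atmosphere, surface at rest): v = √(2g·h_out) = √(2·9.81·5.60) = 10.5 m/s.
With constant cross-section the crest speed equals v; applying Bernoulli from the surface up to the crest, P_top = P_atm − ½ρv² − ρg·h_top.
P_top = 102700 − ½·864·10.5² − 864·9.81·3.72 = 23700 Pa.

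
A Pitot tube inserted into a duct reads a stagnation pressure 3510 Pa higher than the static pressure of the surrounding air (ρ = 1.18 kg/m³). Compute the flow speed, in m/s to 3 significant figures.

Bernoulli between the free stream and the stagnation point: ½ρv² = P_stag − P_static.
v = √(2ΔP/ρ) = √(2·3510/1.18) = 77.1 m/s.

v ≈ 77.1 m/s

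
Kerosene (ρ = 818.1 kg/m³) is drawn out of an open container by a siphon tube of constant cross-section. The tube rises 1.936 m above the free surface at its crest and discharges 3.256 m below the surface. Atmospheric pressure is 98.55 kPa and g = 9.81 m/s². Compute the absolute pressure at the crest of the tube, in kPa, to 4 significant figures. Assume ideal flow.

P_top ≈ 56.88 kPa

Bernoulli surface→outlet gives ½v² = g·h_out, so v = √(2·9.81·3.256) = 7.993 m/s.
Continuity keeps v the same throughout the tube; from surface to crest, P_atm + 0 = P_top + ½ρv² + ρg·h_top.
P_top = 98550 − ½·818.1·7.993² − 818.1·9.81·1.936 = 56880 Pa.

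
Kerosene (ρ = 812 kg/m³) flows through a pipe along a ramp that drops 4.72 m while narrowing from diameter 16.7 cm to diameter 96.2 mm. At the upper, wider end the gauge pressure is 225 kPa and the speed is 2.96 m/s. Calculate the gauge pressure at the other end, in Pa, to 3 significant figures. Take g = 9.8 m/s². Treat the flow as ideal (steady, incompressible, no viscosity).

P₂ = 234000 Pa

By continuity, v₂ = v₁·A₁/A₂ = 2.96·(219/72.7) = 8.92 m/s.
Energy conservation along the streamline gives P₂ = P₁ − ½ρ(v₂² − v₁²) − ρg(h₂ − h₁).
P₂ = 225000 + ½·812·(2.96² − 8.92²) − 812·9.8·(−4.72) = 225000 + (-28700) − (-37600) = 234000 Pa.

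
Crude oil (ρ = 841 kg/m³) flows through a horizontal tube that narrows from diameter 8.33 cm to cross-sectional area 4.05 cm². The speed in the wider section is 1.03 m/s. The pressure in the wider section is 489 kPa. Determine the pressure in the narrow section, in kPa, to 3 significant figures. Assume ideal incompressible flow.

P₂ = 409 kPa

Mass conservation (A₁v₁ = A₂v₂) gives v₂ = 1.03 × 54.5/4.05 = 13.9 m/s.
Along the horizontal streamline, P + ½ρv² is constant.
P₂ = P₁ − ½ρ(v₂² − v₁²) = 489000 − ½·841·(13.9² − 1.03²) = 489000 − 80300 = 409000 Pa.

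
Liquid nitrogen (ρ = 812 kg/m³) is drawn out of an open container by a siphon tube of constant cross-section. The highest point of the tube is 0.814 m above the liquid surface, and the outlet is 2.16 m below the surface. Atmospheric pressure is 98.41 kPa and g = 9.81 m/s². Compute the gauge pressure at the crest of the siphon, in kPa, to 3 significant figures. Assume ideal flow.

-23.7 kPa

From the surface to the outlet (both open to atmosphere, surface at rest): v = √(2g·h_out) = √(2·9.81·2.16) = 6.51 m/s.
With constant cross-section the crest speed equals v; applying Bernoulli from the surface up to the crest, P_top = P_atm − ½ρv² − ρg·h_top.
P_top = 98410 − ½·812·6.51² − 812·9.81·0.814 = 74700 Pa. So P_gauge = P_top − P_atm = -23700 Pa.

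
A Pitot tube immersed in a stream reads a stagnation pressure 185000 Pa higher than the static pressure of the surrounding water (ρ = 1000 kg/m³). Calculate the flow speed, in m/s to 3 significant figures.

The dynamic pressure equals the rise in static pressure at the stagnation point: ΔP = ½ρv².
v = √(2ΔP/ρ) = √(2·185000/1000) = 19.2 m/s.

v ≈ 19.2 m/s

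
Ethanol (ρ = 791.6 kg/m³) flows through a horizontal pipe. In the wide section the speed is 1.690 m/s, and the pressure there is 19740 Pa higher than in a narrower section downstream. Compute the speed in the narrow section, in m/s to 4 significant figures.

Horizontal Bernoulli: P₁ + ½ρv₁² = P₂ + ½ρv₂², so v₂² = v₁² + 2(P₁ − P₂)/ρ.
v₂ = √(1.690² + 2·19740/791.6) = √(2.856 + 49.87) = 7.262 m/s.

v₂ ≈ 7.262 m/s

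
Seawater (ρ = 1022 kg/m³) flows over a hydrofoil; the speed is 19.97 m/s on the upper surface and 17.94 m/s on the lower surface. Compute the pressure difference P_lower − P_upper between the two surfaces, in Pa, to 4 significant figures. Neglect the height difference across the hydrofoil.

ΔP ≈ 39330 Pa

Bernoulli (same height): P_lower − P_upper = ½ρ(v_upper² − v_lower²).
ΔP = ½·1022·(19.97² − 17.94²) = 39330 Pa.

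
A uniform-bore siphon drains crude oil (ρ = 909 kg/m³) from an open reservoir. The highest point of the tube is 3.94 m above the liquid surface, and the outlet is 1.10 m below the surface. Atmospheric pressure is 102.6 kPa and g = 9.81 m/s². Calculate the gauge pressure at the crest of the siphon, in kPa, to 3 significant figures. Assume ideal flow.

The outlet speed comes from Torricelli: v = √(2g·1.10) = 4.65 m/s.
The bore is uniform, so the speed at the crest is the same v. Bernoulli surface→crest: P_atm = P_top + ½ρv² + ρg·h_top.
P_top = 102600 − ½·909·4.65² − 909·9.81·3.94 = 57700 Pa. So P_gauge = P_top − P_atm = -44900 Pa.

-44.9 kPa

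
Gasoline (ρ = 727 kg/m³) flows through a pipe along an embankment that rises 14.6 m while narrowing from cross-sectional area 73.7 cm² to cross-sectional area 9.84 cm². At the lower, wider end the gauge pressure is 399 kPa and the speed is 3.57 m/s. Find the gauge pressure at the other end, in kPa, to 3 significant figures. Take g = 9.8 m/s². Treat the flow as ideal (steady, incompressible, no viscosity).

Mass conservation (A₁v₁ = A₂v₂) gives v₂ = 3.57 × 73.7/9.84 = 26.7 m/s.
Bernoulli: P₁ + ½ρv₁² + ρg h₁ = P₂ + ½ρv₂² + ρg h₂, so P₂ = P₁ + ½ρ(v₁² − v₂²) − ρg(h₂ − h₁).
P₂ = 399000 + ½·727·(3.57² − 26.7²) − 727·9.8·(+14.6) = 399000 + (-255000) − (104000) = 39700 Pa.

P₂ = 39.7 kPa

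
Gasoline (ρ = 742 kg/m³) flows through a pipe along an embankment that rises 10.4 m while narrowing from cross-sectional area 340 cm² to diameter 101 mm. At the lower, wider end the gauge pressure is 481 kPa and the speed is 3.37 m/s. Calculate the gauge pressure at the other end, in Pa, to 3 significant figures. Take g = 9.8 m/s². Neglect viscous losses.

P₂ ≈ 334000 Pa

The volume flow rate is constant, so v₂ = (A₁/A₂)v₁ = (340/80.1)·3.37 = 14.3 m/s.
Energy conservation along the streamline gives P₂ = P₁ − ½ρ(v₂² − v₁²) − ρg(h₂ − h₁).
P₂ = 481000 + ½·742·(3.37² − 14.3²) − 742·9.8·(+10.4) = 481000 + (-71700) − (75600) = 334000 Pa.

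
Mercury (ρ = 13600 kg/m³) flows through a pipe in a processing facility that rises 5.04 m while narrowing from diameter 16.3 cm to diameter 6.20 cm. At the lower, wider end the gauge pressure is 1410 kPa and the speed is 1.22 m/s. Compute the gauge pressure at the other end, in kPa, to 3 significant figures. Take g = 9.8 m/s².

265 kPa

Mass conservation (A₁v₁ = A₂v₂) gives v₂ = 1.22 × 209/30.2 = 8.43 m/s.
Energy conservation along the streamline gives P₂ = P₁ − ½ρ(v₂² − v₁²) − ρg(h₂ − h₁).
P₂ = 1410000 + ½·13600·(1.22² − 8.43²) − 13600·9.8·(+5.04) = 1410000 + (-473000) − (672000) = 265000 Pa.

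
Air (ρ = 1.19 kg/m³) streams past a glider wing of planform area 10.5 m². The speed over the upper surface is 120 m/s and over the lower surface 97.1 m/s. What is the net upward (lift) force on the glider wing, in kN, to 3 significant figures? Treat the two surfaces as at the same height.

From P + ½ρv² = const at equal height, P_low − P_up = ½ρ(v_up² − v_low²).
ΔP = ½·1.19·(120² − 97.1²) = 2960 Pa.
Lift = ΔP · A = 2960 × 10.5 = 31100 N.

F ≈ 31.1 kN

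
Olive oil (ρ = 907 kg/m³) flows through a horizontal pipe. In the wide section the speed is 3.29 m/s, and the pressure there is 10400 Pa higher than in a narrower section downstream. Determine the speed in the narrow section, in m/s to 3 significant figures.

Along the level pipe P + ½ρv² is conserved, hence v₂² = v₁² + 2(P₁ − P₂)/ρ.
v₂ = √(3.29² + 2·10400/907) = √(10.8 + 22.9) = 5.81 m/s.

v₂ ≈ 5.81 m/s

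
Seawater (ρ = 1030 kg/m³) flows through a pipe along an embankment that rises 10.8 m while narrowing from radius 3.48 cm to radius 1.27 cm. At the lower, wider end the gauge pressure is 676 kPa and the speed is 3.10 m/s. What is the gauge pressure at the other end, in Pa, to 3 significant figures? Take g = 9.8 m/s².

Continuity gives A₁v₁ = A₂v₂, so v₂ = (38.0 cm²)/(5.07 cm²) × 3.10 m/s = 23.3 m/s.
Bernoulli: P₁ + ½ρv₁² + ρg h₁ = P₂ + ½ρv₂² + ρg h₂, so P₂ = P₁ + ½ρ(v₁² − v₂²) − ρg(h₂ − h₁).
P₂ = 676000 + ½·1030·(3.10² − 23.3²) − 1030·9.8·(+10.8) = 676000 + (-274000) − (109000) = 293000 Pa.

P₂ ≈ 293000 Pa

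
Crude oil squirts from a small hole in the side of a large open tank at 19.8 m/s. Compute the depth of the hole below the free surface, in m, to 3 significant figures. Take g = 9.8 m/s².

For a small hole in a large open tank, ½v² = gh, giving h = v²/(2g).
h = 19.8²/(2·9.8) = 392/19.60 = 20.0 m.

h ≈ 20.0 m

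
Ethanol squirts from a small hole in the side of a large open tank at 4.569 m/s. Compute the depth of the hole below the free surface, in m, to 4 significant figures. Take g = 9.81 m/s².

Torricelli: v = √(2gh), so h = v²/(2g).
h = 4.569²/(2·9.81) = 20.88/19.62 = 1.064 m.

h = 1.064 m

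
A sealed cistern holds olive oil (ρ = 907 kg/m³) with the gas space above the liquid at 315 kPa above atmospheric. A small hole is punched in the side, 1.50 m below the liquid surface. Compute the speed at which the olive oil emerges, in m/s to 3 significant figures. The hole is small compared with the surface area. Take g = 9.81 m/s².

Take point 1 at the surface (v₁ ≈ 0) and point 2 at the hole (at atmospheric pressure). Bernoulli: P₁ + ρg h = P_atm + ½ρv₂².
With P₁ − P_atm = 315000 Pa, v₂ = √(2gh + 2ΔP/ρ) = √(2·9.81·1.50 + 2·315000/907) = 26.9 m/s.

v = 26.9 m/s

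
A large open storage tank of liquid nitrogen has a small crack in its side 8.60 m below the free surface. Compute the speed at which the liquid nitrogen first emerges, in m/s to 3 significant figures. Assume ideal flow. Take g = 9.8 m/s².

13.0 m/s

Torricelli's result v = √(2gh) gives v = √(2·9.8·8.60) = 13.0 m/s.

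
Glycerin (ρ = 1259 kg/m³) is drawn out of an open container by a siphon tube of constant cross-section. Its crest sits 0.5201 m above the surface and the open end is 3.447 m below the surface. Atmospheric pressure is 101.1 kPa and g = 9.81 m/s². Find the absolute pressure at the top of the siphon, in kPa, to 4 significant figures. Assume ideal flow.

P_top = 52.10 kPa

The outlet speed comes from Torricelli: v = √(2g·3.447) = 8.224 m/s.
The bore is uniform, so the speed at the crest is the same v. Bernoulli surface→crest: P_atm = P_top + ½ρv² + ρg·h_top.
P_top = 101100 − ½·1259·8.224² − 1259·9.81·0.5201 = 52100 Pa.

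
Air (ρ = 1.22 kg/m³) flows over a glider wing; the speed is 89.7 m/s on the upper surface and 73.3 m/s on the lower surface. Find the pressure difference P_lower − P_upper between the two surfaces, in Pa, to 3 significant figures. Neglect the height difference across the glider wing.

1630 Pa

Bernoulli (same height): P_lower − P_upper = ½ρ(v_upper² − v_lower²).
ΔP = ½·1.22·(89.7² − 73.3²) = 1630 Pa.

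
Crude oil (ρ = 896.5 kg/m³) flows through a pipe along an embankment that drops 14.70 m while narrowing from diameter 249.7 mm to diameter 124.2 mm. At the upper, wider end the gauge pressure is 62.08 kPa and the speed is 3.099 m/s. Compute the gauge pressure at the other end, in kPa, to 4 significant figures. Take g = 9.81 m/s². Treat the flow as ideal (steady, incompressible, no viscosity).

By continuity, v₂ = v₁·A₁/A₂ = 3.099·(489.7/121.2) = 12.53 m/s.
Energy conservation along the streamline gives P₂ = P₁ − ½ρ(v₂² − v₁²) − ρg(h₂ − h₁).
P₂ = 62080 + ½·896.5·(3.099² − 12.53²) − 896.5·9.81·(−14.70) = 62080 + (-66030) − (-129300) = 125300 Pa.

125.3 kPa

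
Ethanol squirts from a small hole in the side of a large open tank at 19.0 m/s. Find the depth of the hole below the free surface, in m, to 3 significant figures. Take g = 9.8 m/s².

Torricelli: v = √(2gh), so h = v²/(2g).
h = 19.0²/(2·9.8) = 361/19.60 = 18.4 m.

h ≈ 18.4 m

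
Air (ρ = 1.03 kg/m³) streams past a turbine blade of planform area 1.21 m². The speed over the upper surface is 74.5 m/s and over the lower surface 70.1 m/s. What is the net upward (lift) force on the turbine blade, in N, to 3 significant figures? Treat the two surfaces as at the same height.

From P + ½ρv² = const at equal height, P_low − P_up = ½ρ(v_up² − v_low²).
ΔP = ½·1.03·(74.5² − 70.1²) = 328 Pa.
Lift = ΔP · A = 328 × 1.21 = 396 N.

F ≈ 396 N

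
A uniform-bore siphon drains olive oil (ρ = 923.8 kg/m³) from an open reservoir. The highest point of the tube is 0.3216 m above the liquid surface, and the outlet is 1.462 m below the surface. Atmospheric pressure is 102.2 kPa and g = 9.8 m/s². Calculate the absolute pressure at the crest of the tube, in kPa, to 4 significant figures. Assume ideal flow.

Bernoulli surface→outlet gives ½v² = g·h_out, so v = √(2·9.8·1.462) = 5.353 m/s.
With constant cross-section the crest speed equals v; applying Bernoulli from the surface up to the crest, P_top = P_atm − ½ρv² − ρg·h_top.
P_top = 102200 − ½·923.8·5.353² − 923.8·9.8·0.3216 = 86050 Pa.

P_top = 86.05 kPa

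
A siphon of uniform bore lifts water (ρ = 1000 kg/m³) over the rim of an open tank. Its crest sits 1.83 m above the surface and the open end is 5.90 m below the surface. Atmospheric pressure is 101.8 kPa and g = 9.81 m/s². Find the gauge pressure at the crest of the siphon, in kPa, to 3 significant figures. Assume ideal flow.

-75.8 kPa

From the surface to the outlet (both open to atmosphere, surface at rest): v = √(2g·h_out) = √(2·9.81·5.90) = 10.8 m/s.
The bore is uniform, so the speed at the crest is the same v. Bernoulli surface→crest: P_atm = P_top + ½ρv² + ρg·h_top.
P_top = 101800 − ½·1000·10.8² − 1000·9.81·1.83 = 26000 Pa. So P_gauge = P_top − P_atm = -75800 Pa.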